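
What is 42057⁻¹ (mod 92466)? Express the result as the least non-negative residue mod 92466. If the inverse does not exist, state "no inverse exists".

no inverse exists

Euclidean algorithm on 92466, 42057:
92466 = 2*42057 + 8352
42057 = 5*8352 + 297
8352 = 28*297 + 36
297 = 8*36 + 9
36 = 4*9 + 0
gcd(42057, 92466) = 9 ≠ 1, so 42057 has no multiplicative inverse modulo 92466.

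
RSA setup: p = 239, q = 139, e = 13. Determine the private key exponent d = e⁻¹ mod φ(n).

φ(n) = (p−1)(q−1) = 238·138 = 32844.
Need d with 13·d ≡ 1 (mod 32844). Apply the extended Euclidean algorithm:
32844 = 2526×13 + 6
13 = 2×6 + 1
6 = 6×1 + 0
Back-substitute:
1 = 13 − 2·6
1 = −2·32844 + 5053·13
So 13·5053 ≡ 1 (mod 32844), hence d = 5053.

5053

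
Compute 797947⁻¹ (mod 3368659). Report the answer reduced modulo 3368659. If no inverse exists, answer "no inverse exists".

Extended Euclidean algorithm:
3368659 = 4*797947 + 176871
797947 = 4*176871 + 90463
176871 = 1*90463 + 86408
90463 = 1*86408 + 4055
86408 = 21*4055 + 1253
4055 = 3*1253 + 296
1253 = 4*296 + 69
296 = 4*69 + 20
69 = 3*20 + 9
20 = 2*9 + 2
9 = 4*2 + 1
2 = 2*1 + 0
The gcd is 1. Working backward:
1 = 9 − 4·2
1 = −4·20 + 9·9
1 = 9·69 − 31·20
1 = −31·296 + 133·69
1 = 133·1253 − 563·296
1 = −563·4055 + 1822·1253
1 = 1822·86408 − 38825·4055
1 = −38825·90463 + 40647·86408
1 = 40647·176871 − 79472·90463
1 = −79472·797947 + 358535·176871
1 = 358535·3368659 − 1513612·797947
Hence 797947⁻¹ ≡ -1513612 ≡ 1855047 (mod 3368659).

1855047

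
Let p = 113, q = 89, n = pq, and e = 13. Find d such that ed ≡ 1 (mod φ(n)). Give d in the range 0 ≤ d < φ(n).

4549

φ(n) = (p−1)(q−1) = 112·88 = 9856.
Need d with 13·d ≡ 1 (mod 9856). Apply the extended Euclidean algorithm:
9856 = 758*13 + 2
13 = 6*2 + 1
2 = 2*1 + 0
Back-substitute:
1 = 13 − 6·2
1 = −6·9856 + 4549·13
So 13·4549 ≡ 1 (mod 9856), hence d = 4549.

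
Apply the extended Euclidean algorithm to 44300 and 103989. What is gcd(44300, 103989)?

1

Repeated division:
103989 = 2·44300 + 15389
44300 = 2·15389 + 13522
15389 = 1·13522 + 1867
13522 = 7·1867 + 453
1867 = 4·453 + 55
453 = 8·55 + 13
55 = 4·13 + 3
13 = 4·3 + 1
3 = 3·1 + 0
gcd(44300, 103989) = 1.
Working backward:
1 = 13 − 4·3
1 = −4·55 + 17·13
1 = 17·453 − 140·55
1 = −140·1867 + 577·453
1 = 577·13522 − 4179·1867
1 = −4179·15389 + 4756·13522
1 = 4756·44300 − 13691·15389
1 = −13691·103989 + 32138·44300
So 1 = (-13691)·103989 + (32138)·44300.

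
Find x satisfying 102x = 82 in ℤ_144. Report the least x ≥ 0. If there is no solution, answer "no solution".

no solution

gcd(102, 144):
144 = 1*102 + 42
102 = 2*42 + 18
42 = 2*18 + 6
18 = 3*6 + 0
gcd = 6, but 6 ∤ 82, so the congruence has no solution.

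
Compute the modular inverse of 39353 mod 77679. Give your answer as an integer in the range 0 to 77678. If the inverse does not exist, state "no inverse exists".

Apply the Euclidean algorithm to 77679 and 39353:
77679 = 1×39353 + 38326
39353 = 1×38326 + 1027
38326 = 37×1027 + 327
1027 = 3×327 + 46
327 = 7×46 + 5
46 = 9×5 + 1
5 = 5×1 + 0
The gcd is 1. Working backward:
1 = 46 − 9·5
1 = −9·327 + 64·46
1 = 64·1027 − 201·327
1 = −201·38326 + 7501·1027
1 = 7501·39353 − 7702·38326
1 = −7702·77679 + 15203·39353
So 39353·15203 ≡ 1 (mod 77679).

15203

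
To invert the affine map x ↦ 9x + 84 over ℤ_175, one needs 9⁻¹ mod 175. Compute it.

Apply the Euclidean algorithm to 175 and 9:
175 = 19·9 + 4
9 = 2·4 + 1
4 = 4·1 + 0
Since gcd(9, 175) = 1, back-substitute to write 1 as a combination:
1 = 9 − 2·4
1 = −2·175 + 39·9
So 9·39 ≡ 1 (mod 175).

39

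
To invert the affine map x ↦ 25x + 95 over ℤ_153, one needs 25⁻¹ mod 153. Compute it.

Extended Euclidean algorithm:
153 = 6*25 + 3
25 = 8*3 + 1
3 = 3*1 + 0
The gcd is 1. Working backward:
1 = 25 − 8·3
1 = −8·153 + 49·25
So 25·49 ≡ 1 (mod 153).

49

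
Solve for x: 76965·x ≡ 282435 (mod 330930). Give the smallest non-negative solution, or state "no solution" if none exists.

6277

First find gcd(76965, 330930):
330930 = 4×76965 + 23070
76965 = 3×23070 + 7755
23070 = 2×7755 + 7560
7755 = 1×7560 + 195
7560 = 38×195 + 150
195 = 1×150 + 45
150 = 3×45 + 15
45 = 3×15 + 0
gcd = 15 and 15 | 282435, so solutions exist. Divide through by 15: 5131x ≡ 18829 (mod 22062).
Now find 5131⁻¹ mod 22062:
22062 = 4×5131 + 1538
5131 = 3×1538 + 517
1538 = 2×517 + 504
517 = 1×504 + 13
504 = 38×13 + 10
13 = 1×10 + 3
10 = 3×3 + 1
3 = 3×1 + 0
Back-substitute:
1 = 10 − 3·3
1 = −3·13 + 4·10
1 = 4·504 − 155·13
1 = −155·517 + 159·504
1 = 159·1538 − 473·517
1 = −473·5131 + 1578·1538
1 = 1578·22062 − 6785·5131
So 5131·(-6785) ≡ 1 (mod 22062), i.e. 5131⁻¹ ≡ 15277.
Then x ≡ 15277·18829 ≡ 6277 (mod 22062); the smallest non-negative solution is x = 6277.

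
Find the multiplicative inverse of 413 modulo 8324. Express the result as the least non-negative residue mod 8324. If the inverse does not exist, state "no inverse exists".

6893

Apply the Euclidean algorithm to 8324 and 413:
8324 = 20×413 + 64
413 = 6×64 + 29
64 = 2×29 + 6
29 = 4×6 + 5
6 = 1×5 + 1
5 = 5×1 + 0
gcd = 1, so the inverse exists. Back-substitute:
1 = 6 − 5
1 = −29 + 5·6
1 = 5·64 − 11·29
1 = −11·413 + 71·64
1 = 71·8324 − 1431·413
Thus 413·(-1431) ≡ 1 (mod 8324); reducing, -1431 mod 8324 = 6893.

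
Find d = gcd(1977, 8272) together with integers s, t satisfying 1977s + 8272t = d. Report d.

Apply Euclid's algorithm to 8272 and 1977:
8272 = 4·1977 + 364
1977 = 5·364 + 157
364 = 2·157 + 50
157 = 3·50 + 7
50 = 7·7 + 1
7 = 7·1 + 0
gcd(1977, 8272) = 1.
Express as a combination:
1 = 50 − 7·7
1 = −7·157 + 22·50
1 = 22·364 − 51·157
1 = −51·1977 + 277·364
1 = 277·8272 − 1159·1977
So 1 = (277)·8272 + (-1159)·1977.

1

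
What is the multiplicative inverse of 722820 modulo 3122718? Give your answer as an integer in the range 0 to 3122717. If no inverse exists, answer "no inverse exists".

no inverse exists

Compute gcd(722820, 3122718):
3122718 = 4·722820 + 231438
722820 = 3·231438 + 28506
231438 = 8·28506 + 3390
28506 = 8·3390 + 1386
3390 = 2·1386 + 618
1386 = 2·618 + 150
618 = 4·150 + 18
150 = 8·18 + 6
18 = 3·6 + 0
Since gcd = 6 > 1, 722820 is not a unit mod 3122718.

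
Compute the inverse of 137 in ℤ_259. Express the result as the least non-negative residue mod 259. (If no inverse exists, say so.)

Extended Euclidean algorithm:
259 = 1·137 + 122
137 = 1·122 + 15
122 = 8·15 + 2
15 = 7·2 + 1
2 = 2·1 + 0
gcd = 1, so the inverse exists. Back-substitute:
1 = 15 − 7·2
1 = −7·122 + 57·15
1 = 57·137 − 64·122
1 = −64·259 + 121·137
So 137·121 ≡ 1 (mod 259).

121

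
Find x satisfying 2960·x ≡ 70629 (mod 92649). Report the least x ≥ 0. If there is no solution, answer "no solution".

First find gcd(2960, 92649):
92649 = 31*2960 + 889
2960 = 3*889 + 293
889 = 3*293 + 10
293 = 29*10 + 3
10 = 3*3 + 1
3 = 3*1 + 0
gcd = 1, so a unique solution mod 92649 exists.
Back-substitute for the Bézout coefficients:
1 = 10 − 3·3
1 = −3·293 + 88·10
1 = 88·889 − 267·293
1 = −267·2960 + 889·889
1 = 889·92649 − 27826·2960
So 2960·(-27826) ≡ 1 (mod 92649), giving 2960⁻¹ ≡ 64823.
x ≡ 2960⁻¹·70629 ≡ 64823·70629 ≡ 40683 (mod 92649).

40683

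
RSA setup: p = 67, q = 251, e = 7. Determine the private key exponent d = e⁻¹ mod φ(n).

14143

φ(n) = (p−1)(q−1) = 66·250 = 16500.
Need d with 7·d ≡ 1 (mod 16500). Apply the extended Euclidean algorithm:
16500 = 2357×7 + 1
7 = 7×1 + 0
Back-substitute:
1 = 16500 − 2357·7
So 7·(-2357) ≡ 1 (mod 16500), hence d ≡ -2357 ≡ 14143 (mod 16500).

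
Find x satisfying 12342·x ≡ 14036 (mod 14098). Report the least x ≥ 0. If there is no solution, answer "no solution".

554

First find gcd(12342, 14098):
14098 = 1×12342 + 1756
12342 = 7×1756 + 50
1756 = 35×50 + 6
50 = 8×6 + 2
6 = 3×2 + 0
gcd = 2 and 2 | 14036, so solutions exist. Divide through by 2: 6171x ≡ 7018 (mod 7049).
Now find 6171⁻¹ mod 7049:
7049 = 1*6171 + 878
6171 = 7*878 + 25
878 = 35*25 + 3
25 = 8*3 + 1
3 = 3*1 + 0
Back-substitute:
1 = 25 − 8·3
1 = −8·878 + 281·25
1 = 281·6171 − 1975·878
1 = −1975·7049 + 2256·6171
So 6171⁻¹ ≡ 2256 (mod 7049).
Then x ≡ 2256·7018 ≡ 554 (mod 7049); the smallest non-negative solution is x = 554.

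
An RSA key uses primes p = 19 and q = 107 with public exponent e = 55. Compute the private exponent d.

φ(n) = (p−1)(q−1) = 18·106 = 1908.
Need d with 55·d ≡ 1 (mod 1908). Apply the extended Euclidean algorithm:
1908 = 34·55 + 38
55 = 1·38 + 17
38 = 2·17 + 4
17 = 4·4 + 1
4 = 4·1 + 0
Back-substitute:
1 = 17 − 4·4
1 = −4·38 + 9·17
1 = 9·55 − 13·38
1 = −13·1908 + 451·55
So 55·451 ≡ 1 (mod 1908), hence d = 451.

451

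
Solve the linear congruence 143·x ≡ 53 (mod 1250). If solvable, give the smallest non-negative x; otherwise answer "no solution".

621

First find gcd(143, 1250):
1250 = 8*143 + 106
143 = 1*106 + 37
106 = 2*37 + 32
37 = 1*32 + 5
32 = 6*5 + 2
5 = 2*2 + 1
2 = 2*1 + 0
gcd = 1, so a unique solution mod 1250 exists.
Back-substitute for the Bézout coefficients:
1 = 5 − 2·2
1 = −2·32 + 13·5
1 = 13·37 − 15·32
1 = −15·106 + 43·37
1 = 43·143 − 58·106
1 = −58·1250 + 507·143
So 143·(507) ≡ 1 (mod 1250), giving 143⁻¹ ≡ 507.
x ≡ 143⁻¹·53 ≡ 507·53 ≡ 621 (mod 1250).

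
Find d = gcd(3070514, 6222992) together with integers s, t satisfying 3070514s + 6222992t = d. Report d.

Euclidean algorithm:
6222992 = 2·3070514 + 81964
3070514 = 37·81964 + 37846
81964 = 2·37846 + 6272
37846 = 6·6272 + 214
6272 = 29·214 + 66
214 = 3·66 + 16
66 = 4·16 + 2
16 = 8·2 + 0
gcd(3070514, 6222992) = 2.
Back-substituting:
2 = 66 − 4·16
2 = −4·214 + 13·66
2 = 13·6272 − 381·214
2 = −381·37846 + 2299·6272
2 = 2299·81964 − 4979·37846
2 = −4979·3070514 + 186522·81964
2 = 186522·6222992 − 378023·3070514
So 2 = (186522)·6222992 + (-378023)·3070514.

2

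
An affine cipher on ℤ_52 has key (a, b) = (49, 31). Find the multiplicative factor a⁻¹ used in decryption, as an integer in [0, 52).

Run Euclid on (52, 49):
52 = 1*49 + 3
49 = 16*3 + 1
3 = 3*1 + 0
The gcd is 1. Working backward:
1 = 49 − 16·3
1 = −16·52 + 17·49
So 49·17 ≡ 1 (mod 52).

17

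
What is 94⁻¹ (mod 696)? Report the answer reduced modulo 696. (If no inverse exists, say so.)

no inverse exists

Compute gcd(94, 696):
696 = 7*94 + 38
94 = 2*38 + 18
38 = 2*18 + 2
18 = 9*2 + 0
The gcd is 2, not 1, hence no inverse exists.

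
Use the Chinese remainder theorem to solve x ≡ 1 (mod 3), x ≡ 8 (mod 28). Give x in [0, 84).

Write x = 1 + 3·k. Then 3·k ≡ 8 − 1 ≡ 7 (mod 28).
Need 3⁻¹ mod 28. Extended Euclid on (28, 3):
28 = 9×3 + 1
3 = 3×1 + 0
Back-substitute:
1 = 28 − 9·3
3⁻¹ ≡ 19 (mod 28), so k ≡ 19·7 ≡ 21 (mod 28).
x = 1 + 3·21 = 64.

64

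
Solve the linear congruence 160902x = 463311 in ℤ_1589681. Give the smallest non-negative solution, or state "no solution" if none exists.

First find gcd(160902, 1589681):
1589681 = 9×160902 + 141563
160902 = 1×141563 + 19339
141563 = 7×19339 + 6190
19339 = 3×6190 + 769
6190 = 8×769 + 38
769 = 20×38 + 9
38 = 4×9 + 2
9 = 4×2 + 1
2 = 2×1 + 0
gcd = 1, so a unique solution mod 1589681 exists.
Back-substitute for the Bézout coefficients:
1 = 9 − 4·2
1 = −4·38 + 17·9
1 = 17·769 − 344·38
1 = −344·6190 + 2769·769
1 = 2769·19339 − 8651·6190
1 = −8651·141563 + 63326·19339
1 = 63326·160902 − 71977·141563
1 = −71977·1589681 + 711119·160902
So 160902·(711119) ≡ 1 (mod 1589681), giving 160902⁻¹ ≡ 711119.
x ≡ 160902⁻¹·463311 ≡ 711119·463311 ≡ 1509035 (mod 1589681).

1509035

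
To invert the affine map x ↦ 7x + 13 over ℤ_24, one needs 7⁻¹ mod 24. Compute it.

7

gcd(24, 7) by repeated division:
24 = 3*7 + 3
7 = 2*3 + 1
3 = 3*1 + 0
The gcd is 1. Working backward:
1 = 7 − 2·3
1 = −2·24 + 7·7
So 7·7 ≡ 1 (mod 24).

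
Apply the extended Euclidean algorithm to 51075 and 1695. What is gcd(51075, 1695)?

Euclidean algorithm:
51075 = 30*1695 + 225
1695 = 7*225 + 120
225 = 1*120 + 105
120 = 1*105 + 15
105 = 7*15 + 0
gcd(51075, 1695) = 15.
Back-substituting:
15 = 120 − 105
15 = −225 + 2·120
15 = 2·1695 − 15·225
15 = −15·51075 + 452·1695
So 15 = (-15)·51075 + (452)·1695.

15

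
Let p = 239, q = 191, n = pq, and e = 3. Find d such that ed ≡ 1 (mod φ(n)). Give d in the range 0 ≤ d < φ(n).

30147

φ(n) = (p−1)(q−1) = 238·190 = 45220.
Need d with 3·d ≡ 1 (mod 45220). Apply the extended Euclidean algorithm:
45220 = 15073×3 + 1
3 = 3×1 + 0
Back-substitute:
1 = 45220 − 15073·3
So 3·(-15073) ≡ 1 (mod 45220), hence d ≡ -15073 ≡ 30147 (mod 45220).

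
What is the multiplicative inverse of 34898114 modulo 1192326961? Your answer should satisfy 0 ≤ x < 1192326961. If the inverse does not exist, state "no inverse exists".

897737168

Extended Euclidean algorithm:
1192326961 = 34×34898114 + 5791085
34898114 = 6×5791085 + 151604
5791085 = 38×151604 + 30133
151604 = 5×30133 + 939
30133 = 32×939 + 85
939 = 11×85 + 4
85 = 21×4 + 1
4 = 4×1 + 0
The gcd is 1. Working backward:
1 = 85 − 21·4
1 = −21·939 + 232·85
1 = 232·30133 − 7445·939
1 = −7445·151604 + 37457·30133
1 = 37457·5791085 − 1430811·151604
1 = −1430811·34898114 + 8622323·5791085
1 = 8622323·1192326961 − 294589793·34898114
Thus 34898114·(-294589793) ≡ 1 (mod 1192326961); reducing, -294589793 mod 1192326961 = 897737168.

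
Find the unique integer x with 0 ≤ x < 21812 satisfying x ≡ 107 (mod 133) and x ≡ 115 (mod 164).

17663

Write x = 107 + 133·k. Then 133·k ≡ 115 − 107 ≡ 8 (mod 164).
Need 133⁻¹ mod 164. Extended Euclid on (164, 133):
164 = 1·133 + 31
133 = 4·31 + 9
31 = 3·9 + 4
9 = 2·4 + 1
4 = 4·1 + 0
Back-substitute:
1 = 9 − 2·4
1 = −2·31 + 7·9
1 = 7·133 − 30·31
1 = −30·164 + 37·133
133⁻¹ ≡ 37 (mod 164), so k ≡ 37·8 ≡ 132 (mod 164).
x = 107 + 133·132 = 17663.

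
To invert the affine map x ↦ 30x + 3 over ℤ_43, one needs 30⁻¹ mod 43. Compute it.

33

Apply the Euclidean algorithm to 43 and 30:
43 = 1*30 + 13
30 = 2*13 + 4
13 = 3*4 + 1
4 = 4*1 + 0
The gcd is 1. Working backward:
1 = 13 − 3·4
1 = −3·30 + 7·13
1 = 7·43 − 10·30
Thus 30·(-10) ≡ 1 (mod 43); reducing, -10 mod 43 = 33.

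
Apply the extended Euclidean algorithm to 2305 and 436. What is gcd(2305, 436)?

Euclidean algorithm:
2305 = 5·436 + 125
436 = 3·125 + 61
125 = 2·61 + 3
61 = 20·3 + 1
3 = 3·1 + 0
gcd(2305, 436) = 1.
Back-substituting:
1 = 61 − 20·3
1 = −20·125 + 41·61
1 = 41·436 − 143·125
1 = −143·2305 + 756·436
So 1 = (-143)·2305 + (756)·436.

1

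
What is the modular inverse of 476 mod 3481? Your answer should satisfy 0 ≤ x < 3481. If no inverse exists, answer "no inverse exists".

841

Extended Euclidean algorithm:
3481 = 7·476 + 149
476 = 3·149 + 29
149 = 5·29 + 4
29 = 7·4 + 1
4 = 4·1 + 0
gcd = 1, so the inverse exists. Back-substitute:
1 = 29 − 7·4
1 = −7·149 + 36·29
1 = 36·476 − 115·149
1 = −115·3481 + 841·476
So 476·841 ≡ 1 (mod 3481).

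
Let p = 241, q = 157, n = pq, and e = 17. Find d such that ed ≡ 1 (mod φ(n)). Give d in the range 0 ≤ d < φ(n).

φ(n) = (p−1)(q−1) = 240·156 = 37440.
Need d with 17·d ≡ 1 (mod 37440). Apply the extended Euclidean algorithm:
37440 = 2202*17 + 6
17 = 2*6 + 5
6 = 1*5 + 1
5 = 5*1 + 0
Back-substitute:
1 = 6 − 5
1 = −17 + 3·6
1 = 3·37440 − 6607·17
So 17·(-6607) ≡ 1 (mod 37440), hence d ≡ -6607 ≡ 30833 (mod 37440).

30833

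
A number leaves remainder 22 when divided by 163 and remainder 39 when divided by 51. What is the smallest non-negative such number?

2793

Write x = 22 + 163·k. Then 163·k ≡ 39 − 22 ≡ 17 (mod 51).
Need 163⁻¹ mod 51. Extended Euclid on (51, 10):
51 = 5×10 + 1
10 = 10×1 + 0
Back-substitute:
1 = 51 − 5·10
163⁻¹ ≡ 46 (mod 51), so k ≡ 46·17 ≡ 17 (mod 51).
x = 22 + 163·17 = 2793.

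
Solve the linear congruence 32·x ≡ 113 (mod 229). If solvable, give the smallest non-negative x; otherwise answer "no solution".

25

First find gcd(32, 229):
229 = 7·32 + 5
32 = 6·5 + 2
5 = 2·2 + 1
2 = 2·1 + 0
gcd = 1, so a unique solution mod 229 exists.
Back-substitute for the Bézout coefficients:
1 = 5 − 2·2
1 = −2·32 + 13·5
1 = 13·229 − 93·32
So 32·(-93) ≡ 1 (mod 229), giving 32⁻¹ ≡ 136.
x ≡ 32⁻¹·113 ≡ 136·113 ≡ 25 (mod 229).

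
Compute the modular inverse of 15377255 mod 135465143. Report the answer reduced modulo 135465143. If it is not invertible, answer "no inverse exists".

130695954

Extended Euclidean algorithm:
135465143 = 8×15377255 + 12447103
15377255 = 1×12447103 + 2930152
12447103 = 4×2930152 + 726495
2930152 = 4×726495 + 24172
726495 = 30×24172 + 1335
24172 = 18×1335 + 142
1335 = 9×142 + 57
142 = 2×57 + 28
57 = 2×28 + 1
28 = 28×1 + 0
Since gcd(15377255, 135465143) = 1, back-substitute to write 1 as a combination:
1 = 57 − 2·28
1 = −2·142 + 5·57
1 = 5·1335 − 47·142
1 = −47·24172 + 851·1335
1 = 851·726495 − 25577·24172
1 = −25577·2930152 + 103159·726495
1 = 103159·12447103 − 438213·2930152
1 = −438213·15377255 + 541372·12447103
1 = 541372·135465143 − 4769189·15377255
So 15377255·(-4769189) ≡ 1 (mod 135465143), and -4769189 ≡ 130695954 (mod 135465143).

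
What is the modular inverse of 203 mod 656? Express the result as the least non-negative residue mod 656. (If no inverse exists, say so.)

307

gcd(656, 203) by repeated division:
656 = 3·203 + 47
203 = 4·47 + 15
47 = 3·15 + 2
15 = 7·2 + 1
2 = 2·1 + 0
gcd = 1, so the inverse exists. Back-substitute:
1 = 15 − 7·2
1 = −7·47 + 22·15
1 = 22·203 − 95·47
1 = −95·656 + 307·203
So 203·307 ≡ 1 (mod 656).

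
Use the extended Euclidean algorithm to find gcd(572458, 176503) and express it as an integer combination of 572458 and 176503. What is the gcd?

Apply Euclid's algorithm to 572458 and 176503:
572458 = 3*176503 + 42949
176503 = 4*42949 + 4707
42949 = 9*4707 + 586
4707 = 8*586 + 19
586 = 30*19 + 16
19 = 1*16 + 3
16 = 5*3 + 1
3 = 3*1 + 0
gcd(572458, 176503) = 1.
Back-substituting:
1 = 16 − 5·3
1 = −5·19 + 6·16
1 = 6·586 − 185·19
1 = −185·4707 + 1486·586
1 = 1486·42949 − 13559·4707
1 = −13559·176503 + 55722·42949
1 = 55722·572458 − 180725·176503
So 1 = (55722)·572458 + (-180725)·176503.

1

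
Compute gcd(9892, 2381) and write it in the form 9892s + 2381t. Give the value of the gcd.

Repeated division:
9892 = 4×2381 + 368
2381 = 6×368 + 173
368 = 2×173 + 22
173 = 7×22 + 19
22 = 1×19 + 3
19 = 6×3 + 1
3 = 3×1 + 0
gcd(9892, 2381) = 1.
Express as a combination:
1 = 19 − 6·3
1 = −6·22 + 7·19
1 = 7·173 − 55·22
1 = −55·368 + 117·173
1 = 117·2381 − 757·368
1 = −757·9892 + 3145·2381
So 1 = (-757)·9892 + (3145)·2381.

1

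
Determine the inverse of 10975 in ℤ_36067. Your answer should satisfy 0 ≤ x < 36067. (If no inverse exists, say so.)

Apply the Euclidean algorithm to 36067 and 10975:
36067 = 3*10975 + 3142
10975 = 3*3142 + 1549
3142 = 2*1549 + 44
1549 = 35*44 + 9
44 = 4*9 + 8
9 = 1*8 + 1
8 = 8*1 + 0
Since gcd(10975, 36067) = 1, back-substitute to write 1 as a combination:
1 = 9 − 8
1 = −44 + 5·9
1 = 5·1549 − 176·44
1 = −176·3142 + 357·1549
1 = 357·10975 − 1247·3142
1 = −1247·36067 + 4098·10975
So 10975·4098 ≡ 1 (mod 36067).

4098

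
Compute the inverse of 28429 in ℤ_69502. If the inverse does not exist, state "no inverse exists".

52995

gcd(69502, 28429) by repeated division:
69502 = 2×28429 + 12644
28429 = 2×12644 + 3141
12644 = 4×3141 + 80
3141 = 39×80 + 21
80 = 3×21 + 17
21 = 1×17 + 4
17 = 4×4 + 1
4 = 4×1 + 0
Since gcd(28429, 69502) = 1, back-substitute to write 1 as a combination:
1 = 17 − 4·4
1 = −4·21 + 5·17
1 = 5·80 − 19·21
1 = −19·3141 + 746·80
1 = 746·12644 − 3003·3141
1 = −3003·28429 + 6752·12644
1 = 6752·69502 − 16507·28429
Thus 28429·(-16507) ≡ 1 (mod 69502); reducing, -16507 mod 69502 = 52995.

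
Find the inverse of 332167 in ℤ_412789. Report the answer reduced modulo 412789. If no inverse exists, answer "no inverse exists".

56807

Extended Euclidean algorithm:
412789 = 1×332167 + 80622
332167 = 4×80622 + 9679
80622 = 8×9679 + 3190
9679 = 3×3190 + 109
3190 = 29×109 + 29
109 = 3×29 + 22
29 = 1×22 + 7
22 = 3×7 + 1
7 = 7×1 + 0
The gcd is 1. Working backward:
1 = 22 − 3·7
1 = −3·29 + 4·22
1 = 4·109 − 15·29
1 = −15·3190 + 439·109
1 = 439·9679 − 1332·3190
1 = −1332·80622 + 11095·9679
1 = 11095·332167 − 45712·80622
1 = −45712·412789 + 56807·332167
So 332167·56807 ≡ 1 (mod 412789).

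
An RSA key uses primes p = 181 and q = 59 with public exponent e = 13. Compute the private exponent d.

φ(n) = (p−1)(q−1) = 180·58 = 10440.
Need d with 13·d ≡ 1 (mod 10440). Apply the extended Euclidean algorithm:
10440 = 803*13 + 1
13 = 13*1 + 0
Back-substitute:
1 = 10440 − 803·13
So 13·(-803) ≡ 1 (mod 10440), hence d ≡ -803 ≡ 9637 (mod 10440).

9637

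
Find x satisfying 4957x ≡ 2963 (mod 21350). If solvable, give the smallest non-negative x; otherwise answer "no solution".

1409

First find gcd(4957, 21350):
21350 = 4×4957 + 1522
4957 = 3×1522 + 391
1522 = 3×391 + 349
391 = 1×349 + 42
349 = 8×42 + 13
42 = 3×13 + 3
13 = 4×3 + 1
3 = 3×1 + 0
gcd = 1, so a unique solution mod 21350 exists.
Back-substitute for the Bézout coefficients:
1 = 13 − 4·3
1 = −4·42 + 13·13
1 = 13·349 − 108·42
1 = −108·391 + 121·349
1 = 121·1522 − 471·391
1 = −471·4957 + 1534·1522
1 = 1534·21350 − 6607·4957
So 4957·(-6607) ≡ 1 (mod 21350), giving 4957⁻¹ ≡ 14743.
x ≡ 4957⁻¹·2963 ≡ 14743·2963 ≡ 1409 (mod 21350).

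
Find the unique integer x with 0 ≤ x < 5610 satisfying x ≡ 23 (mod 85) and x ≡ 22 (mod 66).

5038

Write x = 23 + 85·k. Then 85·k ≡ 22 − 23 ≡ 65 (mod 66).
Need 85⁻¹ mod 66. Extended Euclid on (66, 19):
66 = 3*19 + 9
19 = 2*9 + 1
9 = 9*1 + 0
Back-substitute:
1 = 19 − 2·9
1 = −2·66 + 7·19
85⁻¹ ≡ 7 (mod 66), so k ≡ 7·65 ≡ 59 (mod 66).
x = 23 + 85·59 = 5038.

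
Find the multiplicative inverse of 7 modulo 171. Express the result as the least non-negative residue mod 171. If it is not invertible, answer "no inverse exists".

Extended Euclidean algorithm:
171 = 24×7 + 3
7 = 2×3 + 1
3 = 3×1 + 0
Since gcd(7, 171) = 1, back-substitute to write 1 as a combination:
1 = 7 − 2·3
1 = −2·171 + 49·7
So 7·49 ≡ 1 (mod 171).

49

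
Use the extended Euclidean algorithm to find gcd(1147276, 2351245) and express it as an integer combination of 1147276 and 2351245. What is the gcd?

13

Apply Euclid's algorithm to 2351245 and 1147276:
2351245 = 2×1147276 + 56693
1147276 = 20×56693 + 13416
56693 = 4×13416 + 3029
13416 = 4×3029 + 1300
3029 = 2×1300 + 429
1300 = 3×429 + 13
429 = 33×13 + 0
gcd(1147276, 2351245) = 13.
Working backward:
13 = 1300 − 3·429
13 = −3·3029 + 7·1300
13 = 7·13416 − 31·3029
13 = −31·56693 + 131·13416
13 = 131·1147276 − 2651·56693
13 = −2651·2351245 + 5433·1147276
So 13 = (-2651)·2351245 + (5433)·1147276.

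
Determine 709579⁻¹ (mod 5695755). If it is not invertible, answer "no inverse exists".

no inverse exists

Euclidean algorithm on 5695755, 709579:
5695755 = 8*709579 + 19123
709579 = 37*19123 + 2028
19123 = 9*2028 + 871
2028 = 2*871 + 286
871 = 3*286 + 13
286 = 22*13 + 0
gcd(709579, 5695755) = 13 ≠ 1, so 709579 has no multiplicative inverse modulo 5695755.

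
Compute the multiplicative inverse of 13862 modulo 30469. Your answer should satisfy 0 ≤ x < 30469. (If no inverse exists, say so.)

18237

Extended Euclidean algorithm:
30469 = 2×13862 + 2745
13862 = 5×2745 + 137
2745 = 20×137 + 5
137 = 27×5 + 2
5 = 2×2 + 1
2 = 2×1 + 0
The gcd is 1. Working backward:
1 = 5 − 2·2
1 = −2·137 + 55·5
1 = 55·2745 − 1102·137
1 = −1102·13862 + 5565·2745
1 = 5565·30469 − 12232·13862
So 13862·(-12232) ≡ 1 (mod 30469), and -12232 ≡ 18237 (mod 30469).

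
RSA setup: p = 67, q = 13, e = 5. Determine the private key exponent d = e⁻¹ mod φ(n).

317

φ(n) = (p−1)(q−1) = 66·12 = 792.
Need d with 5·d ≡ 1 (mod 792). Apply the extended Euclidean algorithm:
792 = 158×5 + 2
5 = 2×2 + 1
2 = 2×1 + 0
Back-substitute:
1 = 5 − 2·2
1 = −2·792 + 317·5
So 5·317 ≡ 1 (mod 792), hence d = 317.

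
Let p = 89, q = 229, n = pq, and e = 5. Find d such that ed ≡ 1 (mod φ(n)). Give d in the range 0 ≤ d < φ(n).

4013

φ(n) = (p−1)(q−1) = 88·228 = 20064.
Need d with 5·d ≡ 1 (mod 20064). Apply the extended Euclidean algorithm:
20064 = 4012*5 + 4
5 = 1*4 + 1
4 = 4*1 + 0
Back-substitute:
1 = 5 − 4
1 = −20064 + 4013·5
So 5·4013 ≡ 1 (mod 20064), hence d = 4013.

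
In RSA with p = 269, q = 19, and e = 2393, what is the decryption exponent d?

4697

φ(n) = (p−1)(q−1) = 268·18 = 4824.
Need d with 2393·d ≡ 1 (mod 4824). Apply the extended Euclidean algorithm:
4824 = 2×2393 + 38
2393 = 62×38 + 37
38 = 1×37 + 1
37 = 37×1 + 0
Back-substitute:
1 = 38 − 37
1 = −2393 + 63·38
1 = 63·4824 − 127·2393
So 2393·(-127) ≡ 1 (mod 4824), hence d ≡ -127 ≡ 4697 (mod 4824).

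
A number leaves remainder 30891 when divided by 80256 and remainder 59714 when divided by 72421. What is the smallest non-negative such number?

736219179

Write x = 30891 + 80256·k. Then 80256·k ≡ 59714 − 30891 ≡ 28823 (mod 72421).
Need 80256⁻¹ mod 72421. Extended Euclid on (72421, 7835):
72421 = 9·7835 + 1906
7835 = 4·1906 + 211
1906 = 9·211 + 7
211 = 30·7 + 1
7 = 7·1 + 0
Back-substitute:
1 = 211 − 30·7
1 = −30·1906 + 271·211
1 = 271·7835 − 1114·1906
1 = −1114·72421 + 10297·7835
80256⁻¹ ≡ 10297 (mod 72421), so k ≡ 10297·28823 ≡ 9173 (mod 72421).
x = 30891 + 80256·9173 = 736219179.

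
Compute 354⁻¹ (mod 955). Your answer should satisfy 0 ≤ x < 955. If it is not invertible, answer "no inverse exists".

Run Euclid on (955, 354):
955 = 2·354 + 247
354 = 1·247 + 107
247 = 2·107 + 33
107 = 3·33 + 8
33 = 4·8 + 1
8 = 8·1 + 0
The gcd is 1. Working backward:
1 = 33 − 4·8
1 = −4·107 + 13·33
1 = 13·247 − 30·107
1 = −30·354 + 43·247
1 = 43·955 − 116·354
So 354·(-116) ≡ 1 (mod 955), and -116 ≡ 839 (mod 955).

839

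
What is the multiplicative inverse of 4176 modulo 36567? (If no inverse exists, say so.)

Compute gcd(4176, 36567):
36567 = 8*4176 + 3159
4176 = 1*3159 + 1017
3159 = 3*1017 + 108
1017 = 9*108 + 45
108 = 2*45 + 18
45 = 2*18 + 9
18 = 2*9 + 0
Since gcd = 9 > 1, 4176 is not a unit mod 36567.

no inverse exists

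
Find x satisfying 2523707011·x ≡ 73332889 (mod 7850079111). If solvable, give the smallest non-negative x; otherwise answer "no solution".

554741779

First find gcd(2523707011, 7850079111):
7850079111 = 3×2523707011 + 278958078
2523707011 = 9×278958078 + 13084309
278958078 = 21×13084309 + 4187589
13084309 = 3×4187589 + 521542
4187589 = 8×521542 + 15253
521542 = 34×15253 + 2940
15253 = 5×2940 + 553
2940 = 5×553 + 175
553 = 3×175 + 28
175 = 6×28 + 7
28 = 4×7 + 0
gcd = 7 and 7 | 73332889, so solutions exist. Divide through by 7: 360529573x ≡ 10476127 (mod 1121439873).
Now find 360529573⁻¹ mod 1121439873:
1121439873 = 3×360529573 + 39851154
360529573 = 9×39851154 + 1869187
39851154 = 21×1869187 + 598227
1869187 = 3×598227 + 74506
598227 = 8×74506 + 2179
74506 = 34×2179 + 420
2179 = 5×420 + 79
420 = 5×79 + 25
79 = 3×25 + 4
25 = 6×4 + 1
4 = 4×1 + 0
Back-substitute:
1 = 25 − 6·4
1 = −6·79 + 19·25
1 = 19·420 − 101·79
1 = −101·2179 + 524·420
1 = 524·74506 − 17917·2179
1 = −17917·598227 + 143860·74506
1 = 143860·1869187 − 449497·598227
1 = −449497·39851154 + 9583297·1869187
1 = 9583297·360529573 − 86699170·39851154
1 = −86699170·1121439873 + 269680807·360529573
So 360529573⁻¹ ≡ 269680807 (mod 1121439873).
Then x ≡ 269680807·10476127 ≡ 554741779 (mod 1121439873); the smallest non-negative solution is x = 554741779.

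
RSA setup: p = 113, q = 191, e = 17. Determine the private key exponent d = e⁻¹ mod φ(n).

φ(n) = (p−1)(q−1) = 112·190 = 21280.
Need d with 17·d ≡ 1 (mod 21280). Apply the extended Euclidean algorithm:
21280 = 1251·17 + 13
17 = 1·13 + 4
13 = 3·4 + 1
4 = 4·1 + 0
Back-substitute:
1 = 13 − 3·4
1 = −3·17 + 4·13
1 = 4·21280 − 5007·17
So 17·(-5007) ≡ 1 (mod 21280), hence d ≡ -5007 ≡ 16273 (mod 21280).

16273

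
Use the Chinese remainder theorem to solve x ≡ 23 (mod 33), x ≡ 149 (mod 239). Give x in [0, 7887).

Write x = 23 + 33·k. Then 33·k ≡ 149 − 23 ≡ 126 (mod 239).
Need 33⁻¹ mod 239. Extended Euclid on (239, 33):
239 = 7×33 + 8
33 = 4×8 + 1
8 = 8×1 + 0
Back-substitute:
1 = 33 − 4·8
1 = −4·239 + 29·33
33⁻¹ ≡ 29 (mod 239), so k ≡ 29·126 ≡ 69 (mod 239).
x = 23 + 33·69 = 2300.

2300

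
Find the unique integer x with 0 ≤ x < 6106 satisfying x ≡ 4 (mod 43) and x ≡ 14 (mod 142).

4132

Write x = 4 + 43·k. Then 43·k ≡ 14 − 4 ≡ 10 (mod 142).
Need 43⁻¹ mod 142. Extended Euclid on (142, 43):
142 = 3·43 + 13
43 = 3·13 + 4
13 = 3·4 + 1
4 = 4·1 + 0
Back-substitute:
1 = 13 − 3·4
1 = −3·43 + 10·13
1 = 10·142 − 33·43
43⁻¹ ≡ 109 (mod 142), so k ≡ 109·10 ≡ 96 (mod 142).
x = 4 + 43·96 = 4132.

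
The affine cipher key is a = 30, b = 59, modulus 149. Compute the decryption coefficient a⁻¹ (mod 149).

5

Apply the Euclidean algorithm to 149 and 30:
149 = 4·30 + 29
30 = 1·29 + 1
29 = 29·1 + 0
The gcd is 1. Working backward:
1 = 30 − 29
1 = −149 + 5·30
So 30·5 ≡ 1 (mod 149).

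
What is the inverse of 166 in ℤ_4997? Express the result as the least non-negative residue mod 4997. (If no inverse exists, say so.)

1174

Run Euclid on (4997, 166):
4997 = 30·166 + 17
166 = 9·17 + 13
17 = 1·13 + 4
13 = 3·4 + 1
4 = 4·1 + 0
gcd = 1, so the inverse exists. Back-substitute:
1 = 13 − 3·4
1 = −3·17 + 4·13
1 = 4·166 − 39·17
1 = −39·4997 + 1174·166
So 166·1174 ≡ 1 (mod 4997).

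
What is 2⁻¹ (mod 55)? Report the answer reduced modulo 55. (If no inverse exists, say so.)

28

Apply the Euclidean algorithm to 55 and 2:
55 = 27·2 + 1
2 = 2·1 + 0
gcd = 1, so the inverse exists. Back-substitute:
1 = 55 − 27·2
So 2·(-27) ≡ 1 (mod 55), and -27 ≡ 28 (mod 55).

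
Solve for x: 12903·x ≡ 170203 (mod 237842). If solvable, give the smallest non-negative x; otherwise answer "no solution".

16179

First find gcd(12903, 237842):
237842 = 18·12903 + 5588
12903 = 2·5588 + 1727
5588 = 3·1727 + 407
1727 = 4·407 + 99
407 = 4·99 + 11
99 = 9·11 + 0
gcd = 11 and 11 | 170203, so solutions exist. Divide through by 11: 1173x ≡ 15473 (mod 21622).
Now find 1173⁻¹ mod 21622:
21622 = 18*1173 + 508
1173 = 2*508 + 157
508 = 3*157 + 37
157 = 4*37 + 9
37 = 4*9 + 1
9 = 9*1 + 0
Back-substitute:
1 = 37 − 4·9
1 = −4·157 + 17·37
1 = 17·508 − 55·157
1 = −55·1173 + 127·508
1 = 127·21622 − 2341·1173
So 1173·(-2341) ≡ 1 (mod 21622), i.e. 1173⁻¹ ≡ 19281.
Then x ≡ 19281·15473 ≡ 16179 (mod 21622); the smallest non-negative solution is x = 16179.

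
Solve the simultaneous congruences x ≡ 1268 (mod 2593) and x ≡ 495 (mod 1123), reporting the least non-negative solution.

1388523

Write x = 1268 + 2593·k. Then 2593·k ≡ 495 − 1268 ≡ 350 (mod 1123).
Need 2593⁻¹ mod 1123. Extended Euclid on (1123, 347):
1123 = 3*347 + 82
347 = 4*82 + 19
82 = 4*19 + 6
19 = 3*6 + 1
6 = 6*1 + 0
Back-substitute:
1 = 19 − 3·6
1 = −3·82 + 13·19
1 = 13·347 − 55·82
1 = −55·1123 + 178·347
2593⁻¹ ≡ 178 (mod 1123), so k ≡ 178·350 ≡ 535 (mod 1123).
x = 1268 + 2593·535 = 1388523.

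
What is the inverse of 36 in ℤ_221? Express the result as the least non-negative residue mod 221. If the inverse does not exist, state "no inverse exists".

43

Run Euclid on (221, 36):
221 = 6·36 + 5
36 = 7·5 + 1
5 = 5·1 + 0
Since gcd(36, 221) = 1, back-substitute to write 1 as a combination:
1 = 36 − 7·5
1 = −7·221 + 43·36
So 36·43 ≡ 1 (mod 221).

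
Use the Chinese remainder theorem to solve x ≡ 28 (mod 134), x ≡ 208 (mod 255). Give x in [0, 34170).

22138

Write x = 28 + 134·k. Then 134·k ≡ 208 − 28 ≡ 180 (mod 255).
Need 134⁻¹ mod 255. Extended Euclid on (255, 134):
255 = 1*134 + 121
134 = 1*121 + 13
121 = 9*13 + 4
13 = 3*4 + 1
4 = 4*1 + 0
Back-substitute:
1 = 13 − 3·4
1 = −3·121 + 28·13
1 = 28·134 − 31·121
1 = −31·255 + 59·134
134⁻¹ ≡ 59 (mod 255), so k ≡ 59·180 ≡ 165 (mod 255).
x = 28 + 134·165 = 22138.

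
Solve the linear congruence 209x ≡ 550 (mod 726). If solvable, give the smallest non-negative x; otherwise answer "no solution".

20

First find gcd(209, 726):
726 = 3×209 + 99
209 = 2×99 + 11
99 = 9×11 + 0
gcd = 11 and 11 | 550, so solutions exist. Divide through by 11: 19x ≡ 50 (mod 66).
Now find 19⁻¹ mod 66:
66 = 3×19 + 9
19 = 2×9 + 1
9 = 9×1 + 0
Back-substitute:
1 = 19 − 2·9
1 = −2·66 + 7·19
So 19⁻¹ ≡ 7 (mod 66).
Then x ≡ 7·50 ≡ 20 (mod 66); the smallest non-negative solution is x = 20.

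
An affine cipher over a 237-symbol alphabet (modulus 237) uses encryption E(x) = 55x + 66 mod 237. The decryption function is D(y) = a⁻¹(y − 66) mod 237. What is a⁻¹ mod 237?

181

Extended Euclidean algorithm:
237 = 4·55 + 17
55 = 3·17 + 4
17 = 4·4 + 1
4 = 4·1 + 0
The gcd is 1. Working backward:
1 = 17 − 4·4
1 = −4·55 + 13·17
1 = 13·237 − 56·55
So 55·(-56) ≡ 1 (mod 237), and -56 ≡ 181 (mod 237).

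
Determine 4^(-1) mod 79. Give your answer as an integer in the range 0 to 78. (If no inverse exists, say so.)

20

Extended Euclidean algorithm:
79 = 19×4 + 3
4 = 1×3 + 1
3 = 3×1 + 0
The gcd is 1. Working backward:
1 = 4 − 3
1 = −79 + 20·4
So 4·20 ≡ 1 (mod 79).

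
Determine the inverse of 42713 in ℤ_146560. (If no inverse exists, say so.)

Run Euclid on (146560, 42713):
146560 = 3*42713 + 18421
42713 = 2*18421 + 5871
18421 = 3*5871 + 808
5871 = 7*808 + 215
808 = 3*215 + 163
215 = 1*163 + 52
163 = 3*52 + 7
52 = 7*7 + 3
7 = 2*3 + 1
3 = 3*1 + 0
The gcd is 1. Working backward:
1 = 7 − 2·3
1 = −2·52 + 15·7
1 = 15·163 − 47·52
1 = −47·215 + 62·163
1 = 62·808 − 233·215
1 = −233·5871 + 1693·808
1 = 1693·18421 − 5312·5871
1 = −5312·42713 + 12317·18421
1 = 12317·146560 − 42263·42713
Thus 42713·(-42263) ≡ 1 (mod 146560); reducing, -42263 mod 146560 = 104297.

104297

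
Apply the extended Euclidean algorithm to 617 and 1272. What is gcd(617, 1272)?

1

Repeated division:
1272 = 2×617 + 38
617 = 16×38 + 9
38 = 4×9 + 2
9 = 4×2 + 1
2 = 2×1 + 0
gcd(617, 1272) = 1.
Back-substituting:
1 = 9 − 4·2
1 = −4·38 + 17·9
1 = 17·617 − 276·38
1 = −276·1272 + 569·617
So 1 = (-276)·1272 + (569)·617.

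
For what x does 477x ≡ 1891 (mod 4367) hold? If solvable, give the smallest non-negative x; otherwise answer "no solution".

4078

First find gcd(477, 4367):
4367 = 9*477 + 74
477 = 6*74 + 33
74 = 2*33 + 8
33 = 4*8 + 1
8 = 8*1 + 0
gcd = 1, so a unique solution mod 4367 exists.
Back-substitute for the Bézout coefficients:
1 = 33 − 4·8
1 = −4·74 + 9·33
1 = 9·477 − 58·74
1 = −58·4367 + 531·477
So 477·(531) ≡ 1 (mod 4367), giving 477⁻¹ ≡ 531.
x ≡ 477⁻¹·1891 ≡ 531·1891 ≡ 4078 (mod 4367).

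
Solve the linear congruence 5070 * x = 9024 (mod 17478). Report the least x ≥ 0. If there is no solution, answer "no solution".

1853

First find gcd(5070, 17478):
17478 = 3×5070 + 2268
5070 = 2×2268 + 534
2268 = 4×534 + 132
534 = 4×132 + 6
132 = 22×6 + 0
gcd = 6 and 6 | 9024, so solutions exist. Divide through by 6: 845x ≡ 1504 (mod 2913).
Now find 845⁻¹ mod 2913:
2913 = 3*845 + 378
845 = 2*378 + 89
378 = 4*89 + 22
89 = 4*22 + 1
22 = 22*1 + 0
Back-substitute:
1 = 89 − 4·22
1 = −4·378 + 17·89
1 = 17·845 − 38·378
1 = −38·2913 + 131·845
So 845⁻¹ ≡ 131 (mod 2913).
Then x ≡ 131·1504 ≡ 1853 (mod 2913); the smallest non-negative solution is x = 1853.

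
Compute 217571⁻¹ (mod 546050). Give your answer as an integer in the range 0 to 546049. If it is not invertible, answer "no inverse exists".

388731

gcd(546050, 217571) by repeated division:
546050 = 2×217571 + 110908
217571 = 1×110908 + 106663
110908 = 1×106663 + 4245
106663 = 25×4245 + 538
4245 = 7×538 + 479
538 = 1×479 + 59
479 = 8×59 + 7
59 = 8×7 + 3
7 = 2×3 + 1
3 = 3×1 + 0
The gcd is 1. Working backward:
1 = 7 − 2·3
1 = −2·59 + 17·7
1 = 17·479 − 138·59
1 = −138·538 + 155·479
1 = 155·4245 − 1223·538
1 = −1223·106663 + 30730·4245
1 = 30730·110908 − 31953·106663
1 = −31953·217571 + 62683·110908
1 = 62683·546050 − 157319·217571
Thus 217571·(-157319) ≡ 1 (mod 546050); reducing, -157319 mod 546050 = 388731.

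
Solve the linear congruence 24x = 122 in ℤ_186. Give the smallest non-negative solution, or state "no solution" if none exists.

gcd(24, 186):
186 = 7*24 + 18
24 = 1*18 + 6
18 = 3*6 + 0
gcd = 6, but 6 ∤ 122, so the congruence has no solution.

no solution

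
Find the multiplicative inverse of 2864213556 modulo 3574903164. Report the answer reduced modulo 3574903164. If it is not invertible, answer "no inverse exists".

no inverse exists

Euclidean algorithm on 3574903164, 2864213556:
3574903164 = 1×2864213556 + 710689608
2864213556 = 4×710689608 + 21455124
710689608 = 33×21455124 + 2670516
21455124 = 8×2670516 + 90996
2670516 = 29×90996 + 31632
90996 = 2×31632 + 27732
31632 = 1×27732 + 3900
27732 = 7×3900 + 432
3900 = 9×432 + 12
432 = 36×12 + 0
The gcd is 12, not 1, hence no inverse exists.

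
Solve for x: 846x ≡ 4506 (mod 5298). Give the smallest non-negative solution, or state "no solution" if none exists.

93

First find gcd(846, 5298):
5298 = 6·846 + 222
846 = 3·222 + 180
222 = 1·180 + 42
180 = 4·42 + 12
42 = 3·12 + 6
12 = 2·6 + 0
gcd = 6 and 6 | 4506, so solutions exist. Divide through by 6: 141x ≡ 751 (mod 883).
Now find 141⁻¹ mod 883:
883 = 6·141 + 37
141 = 3·37 + 30
37 = 1·30 + 7
30 = 4·7 + 2
7 = 3·2 + 1
2 = 2·1 + 0
Back-substitute:
1 = 7 − 3·2
1 = −3·30 + 13·7
1 = 13·37 − 16·30
1 = −16·141 + 61·37
1 = 61·883 − 382·141
So 141·(-382) ≡ 1 (mod 883), i.e. 141⁻¹ ≡ 501.
Then x ≡ 501·751 ≡ 93 (mod 883); the smallest non-negative solution is x = 93.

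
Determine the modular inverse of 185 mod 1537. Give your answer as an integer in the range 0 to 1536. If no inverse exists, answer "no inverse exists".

gcd(1537, 185) by repeated division:
1537 = 8×185 + 57
185 = 3×57 + 14
57 = 4×14 + 1
14 = 14×1 + 0
The gcd is 1. Working backward:
1 = 57 − 4·14
1 = −4·185 + 13·57
1 = 13·1537 − 108·185
Thus 185·(-108) ≡ 1 (mod 1537); reducing, -108 mod 1537 = 1429.

1429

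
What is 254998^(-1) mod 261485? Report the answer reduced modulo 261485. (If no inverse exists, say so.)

gcd(261485, 254998) by repeated division:
261485 = 1·254998 + 6487
254998 = 39·6487 + 2005
6487 = 3·2005 + 472
2005 = 4·472 + 117
472 = 4·117 + 4
117 = 29·4 + 1
4 = 4·1 + 0
The gcd is 1. Working backward:
1 = 117 − 29·4
1 = −29·472 + 117·117
1 = 117·2005 − 497·472
1 = −497·6487 + 1608·2005
1 = 1608·254998 − 63209·6487
1 = −63209·261485 + 64817·254998
So 254998·64817 ≡ 1 (mod 261485).

64817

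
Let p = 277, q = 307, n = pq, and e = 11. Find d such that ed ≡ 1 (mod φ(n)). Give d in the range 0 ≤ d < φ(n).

φ(n) = (p−1)(q−1) = 276·306 = 84456.
Need d with 11·d ≡ 1 (mod 84456). Apply the extended Euclidean algorithm:
84456 = 7677*11 + 9
11 = 1*9 + 2
9 = 4*2 + 1
2 = 2*1 + 0
Back-substitute:
1 = 9 − 4·2
1 = −4·11 + 5·9
1 = 5·84456 − 38389·11
So 11·(-38389) ≡ 1 (mod 84456), hence d ≡ -38389 ≡ 46067 (mod 84456).

46067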